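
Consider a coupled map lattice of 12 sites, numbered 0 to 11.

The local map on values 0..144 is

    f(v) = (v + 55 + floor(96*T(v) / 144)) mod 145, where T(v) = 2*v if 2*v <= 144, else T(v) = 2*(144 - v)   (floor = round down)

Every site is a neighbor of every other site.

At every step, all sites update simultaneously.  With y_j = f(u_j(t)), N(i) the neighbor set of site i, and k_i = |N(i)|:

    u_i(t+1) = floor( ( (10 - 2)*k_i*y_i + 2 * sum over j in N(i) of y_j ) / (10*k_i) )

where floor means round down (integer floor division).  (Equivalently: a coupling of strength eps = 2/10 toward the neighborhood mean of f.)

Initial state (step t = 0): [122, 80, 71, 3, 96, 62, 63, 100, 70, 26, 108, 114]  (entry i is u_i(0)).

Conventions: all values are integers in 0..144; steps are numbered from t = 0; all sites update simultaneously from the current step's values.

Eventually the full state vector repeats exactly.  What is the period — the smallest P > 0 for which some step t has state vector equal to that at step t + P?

Answer: 5
Key observation: The state at step 22, [75, 75, 75, 75, 75, 75, 62, 75, 75, 75, 75, 75], reappears at step 27 — and no state repeats earlier — so the cycle the system enters has period 5.

Derivation:
t=0: [122, 80, 71, 3, 96, 62, 63, 100, 70, 26, 108, 114]
t=1: [62, 73, 73, 63, 70, 57, 59, 68, 72, 105, 66, 65]
t=2: [56, 74, 74, 58, 71, 47, 50, 67, 74, 66, 63, 61]
t=3: [43, 72, 72, 47, 70, 27, 32, 63, 72, 62, 56, 52]
t=4: [21, 74, 74, 28, 70, 106, 114, 58, 74, 56, 45, 38]
t=5: [97, 76, 76, 110, 73, 67, 66, 51, 76, 47, 28, 128]
t=6: [68, 73, 73, 65, 74, 66, 64, 37, 73, 29, 108, 60]
t=7: [70, 77, 77, 64, 77, 67, 63, 127, 77, 112, 68, 56]
t=8: [71, 73, 73, 60, 73, 65, 58, 60, 73, 64, 67, 45]
t=9: [71, 73, 73, 52, 73, 60, 48, 52, 73, 59, 64, 24]
t=10: [71, 73, 73, 37, 73, 52, 30, 37, 73, 50, 59, 100]
t=11: [76, 77, 77, 127, 77, 41, 115, 127, 77, 37, 54, 70]
t=12: [74, 74, 74, 60, 74, 18, 64, 60, 74, 125, 42, 71]
t=13: [74, 74, 74, 53, 74, 90, 60, 53, 74, 61, 20, 72]
t=14: [74, 74, 74, 40, 74, 70, 53, 40, 74, 55, 93, 75]
t=15: [72, 72, 72, 14, 72, 69, 38, 14, 72, 42, 67, 72]
t=16: [77, 77, 77, 84, 77, 72, 128, 84, 77, 23, 68, 77]
t=17: [76, 76, 76, 74, 76, 77, 62, 74, 76, 101, 69, 76]
t=18: [75, 75, 75, 76, 75, 75, 58, 76, 75, 69, 71, 75]
t=19: [76, 76, 76, 75, 76, 76, 51, 75, 76, 71, 74, 76]
t=20: [75, 75, 75, 75, 75, 75, 38, 75, 75, 74, 75, 75]
t=21: [78, 78, 78, 78, 78, 78, 129, 78, 78, 78, 78, 78]
t=22: [75, 75, 75, 75, 75, 75, 62, 75, 75, 75, 75, 75]
t=23: [76, 76, 76, 76, 76, 76, 58, 76, 76, 76, 76, 76]
t=24: [75, 75, 75, 75, 75, 75, 51, 75, 75, 75, 75, 75]
t=25: [76, 76, 76, 76, 76, 76, 38, 76, 76, 76, 76, 76]
t=26: [77, 77, 77, 77, 77, 77, 129, 77, 77, 77, 77, 77]
t=27: [75, 75, 75, 75, 75, 75, 62, 75, 75, 75, 75, 75]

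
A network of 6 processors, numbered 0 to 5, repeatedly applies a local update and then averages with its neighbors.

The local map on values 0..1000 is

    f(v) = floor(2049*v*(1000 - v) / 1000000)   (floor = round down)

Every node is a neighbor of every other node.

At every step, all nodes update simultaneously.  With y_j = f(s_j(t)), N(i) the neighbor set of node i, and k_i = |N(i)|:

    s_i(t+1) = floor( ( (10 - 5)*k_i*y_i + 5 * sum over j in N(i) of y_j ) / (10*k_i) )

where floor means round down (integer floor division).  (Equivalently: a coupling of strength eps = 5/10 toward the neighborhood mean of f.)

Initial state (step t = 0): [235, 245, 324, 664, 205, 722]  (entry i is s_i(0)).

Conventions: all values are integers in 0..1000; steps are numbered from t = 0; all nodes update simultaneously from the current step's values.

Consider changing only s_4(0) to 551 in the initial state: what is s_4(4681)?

Answer: s_4(4681) = 512
Key observation: The state at step 3, [512, 512, 512, 512, 512, 512], reappears at step 5: the system is in a cycle of period 2 from step 3 on.  Therefore the state at step 4681 equals the state at step 3 + ((4681 - 3) mod 2) = 3, which is [512, 512, 512, 512, 512, 512].

Derivation:
t=0: [235, 245, 324, 664, 551, 722]
t=1: [404, 408, 436, 439, 459, 421]
t=2: [497, 497, 501, 501, 503, 499]
t=3: [512, 512, 512, 512, 512, 512]
t=4: [511, 511, 511, 511, 511, 511]
t=5: [512, 512, 512, 512, 512, 512]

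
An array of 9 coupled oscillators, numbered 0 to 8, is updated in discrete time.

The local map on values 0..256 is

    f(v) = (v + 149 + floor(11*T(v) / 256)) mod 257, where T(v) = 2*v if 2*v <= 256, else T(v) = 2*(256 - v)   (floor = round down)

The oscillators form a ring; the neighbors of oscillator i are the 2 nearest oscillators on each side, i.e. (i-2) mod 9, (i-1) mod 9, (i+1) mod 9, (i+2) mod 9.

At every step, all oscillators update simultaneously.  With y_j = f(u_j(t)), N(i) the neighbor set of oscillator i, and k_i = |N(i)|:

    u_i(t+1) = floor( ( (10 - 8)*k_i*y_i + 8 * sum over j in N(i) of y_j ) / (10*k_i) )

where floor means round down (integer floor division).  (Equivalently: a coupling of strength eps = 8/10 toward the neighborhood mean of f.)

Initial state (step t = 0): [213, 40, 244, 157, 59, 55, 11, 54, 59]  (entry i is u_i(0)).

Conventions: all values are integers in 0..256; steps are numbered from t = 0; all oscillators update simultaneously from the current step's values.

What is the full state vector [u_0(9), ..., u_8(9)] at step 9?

Answer: [111, 111, 111, 111, 111, 111, 111, 111, 111]

Derivation:
t=0: [213, 40, 244, 157, 59, 55, 11, 54, 59]
t=1: [171, 141, 141, 161, 155, 169, 200, 179, 176]
t=2: [61, 57, 54, 53, 64, 71, 74, 77, 71]
t=3: [218, 212, 211, 213, 217, 222, 226, 225, 222]
t=4: [112, 110, 109, 109, 112, 115, 116, 116, 115]
t=5: [13, 12, 11, 12, 13, 14, 15, 15, 14]
t=6: [162, 162, 162, 162, 162, 163, 164, 164, 163]
t=7: [62, 62, 62, 62, 62, 62, 62, 62, 62]
t=8: [216, 216, 216, 216, 216, 216, 216, 216, 216]
t=9: [111, 111, 111, 111, 111, 111, 111, 111, 111]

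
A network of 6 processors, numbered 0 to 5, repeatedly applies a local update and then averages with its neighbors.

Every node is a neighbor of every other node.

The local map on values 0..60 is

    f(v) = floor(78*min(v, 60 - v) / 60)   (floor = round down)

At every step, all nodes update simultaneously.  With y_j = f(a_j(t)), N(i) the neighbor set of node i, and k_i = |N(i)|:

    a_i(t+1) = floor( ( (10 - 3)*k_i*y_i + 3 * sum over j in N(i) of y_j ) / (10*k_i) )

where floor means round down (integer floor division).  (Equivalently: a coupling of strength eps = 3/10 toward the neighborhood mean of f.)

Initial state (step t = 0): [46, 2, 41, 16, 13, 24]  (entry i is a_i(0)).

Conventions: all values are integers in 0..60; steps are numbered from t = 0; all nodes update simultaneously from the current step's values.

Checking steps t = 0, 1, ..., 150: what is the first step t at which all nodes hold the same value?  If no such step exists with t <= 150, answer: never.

Answer: never
Key observation: The state at step 6 reappears at step 8 — the system is in a cycle of period 2 from step 6 on.  No step 0..8 is synchronized, and the cycle repeats forever, so no step up to 150 (or ever) has all nodes equal.

Derivation:
t=0: [46, 2, 41, 16, 13, 24]  (not all equal)
t=1: [18, 7, 22, 19, 16, 26]  (not all equal)
t=2: [22, 13, 26, 23, 21, 29]  (not all equal)
t=3: [28, 20, 31, 28, 27, 33]  (not all equal)
t=4: [35, 28, 35, 35, 34, 34]  (not all equal)
t=5: [32, 34, 32, 32, 33, 33]  (not all equal)
t=6: [35, 33, 35, 35, 35, 35]  (not all equal)
t=7: [32, 34, 32, 32, 32, 32]  (not all equal)
t=8: [35, 33, 35, 35, 35, 35]  (not all equal)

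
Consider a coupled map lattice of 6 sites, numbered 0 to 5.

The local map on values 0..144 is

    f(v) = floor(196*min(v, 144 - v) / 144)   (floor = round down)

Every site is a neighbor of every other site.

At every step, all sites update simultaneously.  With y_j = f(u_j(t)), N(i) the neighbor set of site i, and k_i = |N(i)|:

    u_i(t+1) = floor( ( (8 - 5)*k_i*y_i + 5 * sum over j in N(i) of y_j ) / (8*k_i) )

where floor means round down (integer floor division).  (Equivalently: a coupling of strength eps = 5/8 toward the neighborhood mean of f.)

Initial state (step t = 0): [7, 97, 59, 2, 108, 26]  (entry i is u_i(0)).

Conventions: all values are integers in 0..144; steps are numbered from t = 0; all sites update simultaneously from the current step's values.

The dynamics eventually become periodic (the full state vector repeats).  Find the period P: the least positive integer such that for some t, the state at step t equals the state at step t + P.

Answer: 4
Key observation: The state at step 10, [95, 95, 95, 95, 95, 95], reappears at step 14 — and no state repeats earlier — so the cycle the system enters has period 4.

Derivation:
t=0: [7, 97, 59, 2, 108, 26]
t=1: [32, 45, 49, 30, 42, 38]
t=2: [50, 55, 56, 49, 54, 52]
t=3: [70, 71, 72, 69, 71, 70]
t=4: [95, 95, 96, 94, 95, 95]
t=5: [66, 66, 65, 66, 66, 66]
t=6: [88, 88, 88, 88, 88, 88]
t=7: [76, 76, 76, 76, 76, 76]
t=8: [92, 92, 92, 92, 92, 92]
t=9: [70, 70, 70, 70, 70, 70]
t=10: [95, 95, 95, 95, 95, 95]
t=11: [66, 66, 66, 66, 66, 66]
t=12: [89, 89, 89, 89, 89, 89]
t=13: [74, 74, 74, 74, 74, 74]
t=14: [95, 95, 95, 95, 95, 95]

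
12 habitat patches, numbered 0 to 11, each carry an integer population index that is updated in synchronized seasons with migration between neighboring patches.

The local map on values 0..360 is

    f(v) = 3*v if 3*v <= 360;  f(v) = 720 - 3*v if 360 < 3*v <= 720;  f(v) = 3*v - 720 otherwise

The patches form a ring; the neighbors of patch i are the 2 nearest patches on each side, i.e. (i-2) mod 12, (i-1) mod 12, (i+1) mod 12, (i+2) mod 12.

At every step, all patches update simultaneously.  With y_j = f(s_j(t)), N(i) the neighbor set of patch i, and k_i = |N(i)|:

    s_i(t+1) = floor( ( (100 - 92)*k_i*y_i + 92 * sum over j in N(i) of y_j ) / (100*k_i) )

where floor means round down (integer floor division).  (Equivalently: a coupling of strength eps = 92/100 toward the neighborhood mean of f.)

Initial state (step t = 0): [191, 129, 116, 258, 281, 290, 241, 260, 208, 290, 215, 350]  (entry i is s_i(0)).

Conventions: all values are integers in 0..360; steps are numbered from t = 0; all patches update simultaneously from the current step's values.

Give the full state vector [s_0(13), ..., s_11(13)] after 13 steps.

Answer: [210, 199, 242, 216, 146, 136, 165, 173, 156, 167, 236, 261]

Derivation:
t=0: [191, 129, 116, 258, 281, 290, 241, 260, 208, 290, 215, 350]
t=1: [261, 228, 178, 223, 137, 67, 98, 96, 73, 141, 172, 188]
t=2: [138, 107, 120, 172, 193, 232, 257, 255, 266, 223, 185, 150]
t=3: [281, 287, 252, 210, 158, 103, 70, 50, 78, 132, 175, 215]
t=4: [112, 85, 140, 175, 168, 184, 232, 259, 220, 176, 189, 186]
t=5: [226, 248, 254, 231, 175, 126, 117, 106, 102, 114, 184, 228]
t=6: [65, 35, 69, 140, 190, 232, 295, 333, 295, 217, 180, 135]
t=7: [201, 242, 189, 135, 172, 207, 155, 119, 172, 221, 185, 151]
t=8: [145, 196, 159, 131, 205, 268, 219, 170, 208, 232, 161, 100]
t=9: [232, 276, 214, 155, 173, 168, 118, 78, 130, 195, 181, 179]
t=10: [127, 132, 141, 159, 223, 257, 253, 256, 233, 223, 168, 116]
t=11: [299, 308, 243, 185, 148, 91, 42, 41, 83, 149, 191, 241]
t=12: [97, 97, 189, 188, 153, 180, 221, 221, 173, 141, 173, 184]
t=13: [210, 199, 242, 216, 146, 136, 165, 173, 156, 167, 236, 261]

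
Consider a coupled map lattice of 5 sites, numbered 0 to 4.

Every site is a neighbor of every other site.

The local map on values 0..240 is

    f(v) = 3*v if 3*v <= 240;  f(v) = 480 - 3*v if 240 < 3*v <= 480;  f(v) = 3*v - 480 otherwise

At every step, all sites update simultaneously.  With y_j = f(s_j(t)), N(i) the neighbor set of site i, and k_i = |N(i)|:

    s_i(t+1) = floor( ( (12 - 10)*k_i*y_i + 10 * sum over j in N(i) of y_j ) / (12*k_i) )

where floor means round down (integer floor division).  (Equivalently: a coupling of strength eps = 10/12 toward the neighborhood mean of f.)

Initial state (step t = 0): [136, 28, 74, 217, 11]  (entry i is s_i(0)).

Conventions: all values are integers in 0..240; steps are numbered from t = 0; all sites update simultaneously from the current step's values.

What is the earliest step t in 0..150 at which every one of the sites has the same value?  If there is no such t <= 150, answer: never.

Answer: 3
Key observation: Synchronization is absorbing here: once all sites are equal they stay equal, and step 3 is the first all-equal step.

Derivation:
t=0: [136, 28, 74, 217, 11]  (not all equal)
t=1: [118, 117, 112, 114, 119]  (not all equal)
t=2: [132, 132, 131, 131, 132]  (not all equal)
t=3: [85, 85, 85, 85, 85]  (all equal)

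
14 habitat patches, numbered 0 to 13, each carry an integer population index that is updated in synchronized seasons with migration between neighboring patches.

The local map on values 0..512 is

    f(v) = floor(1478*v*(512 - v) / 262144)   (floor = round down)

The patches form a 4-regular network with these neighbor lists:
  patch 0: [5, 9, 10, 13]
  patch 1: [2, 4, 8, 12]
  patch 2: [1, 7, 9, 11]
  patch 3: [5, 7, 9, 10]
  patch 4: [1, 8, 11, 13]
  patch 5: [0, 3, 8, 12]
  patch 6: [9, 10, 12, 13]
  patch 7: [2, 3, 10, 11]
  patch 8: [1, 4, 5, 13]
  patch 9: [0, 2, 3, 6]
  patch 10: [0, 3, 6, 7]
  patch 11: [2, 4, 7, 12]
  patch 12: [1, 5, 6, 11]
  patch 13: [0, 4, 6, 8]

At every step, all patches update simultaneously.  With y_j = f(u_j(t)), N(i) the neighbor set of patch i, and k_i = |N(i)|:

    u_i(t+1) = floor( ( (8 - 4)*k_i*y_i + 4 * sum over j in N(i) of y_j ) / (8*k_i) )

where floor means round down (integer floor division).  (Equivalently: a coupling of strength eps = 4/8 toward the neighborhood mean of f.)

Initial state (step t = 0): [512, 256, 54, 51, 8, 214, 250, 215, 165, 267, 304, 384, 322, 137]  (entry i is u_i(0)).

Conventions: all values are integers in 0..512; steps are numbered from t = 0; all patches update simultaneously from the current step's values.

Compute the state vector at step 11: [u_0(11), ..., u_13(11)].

Answer: [327, 327, 327, 327, 328, 327, 327, 327, 328, 327, 327, 327, 328, 328]

Derivation:
t=0: [512, 256, 54, 51, 8, 214, 250, 215, 165, 267, 304, 384, 322, 137]
t=1: [171, 287, 241, 246, 168, 279, 354, 293, 290, 264, 285, 246, 343, 233]
t=2: [347, 354, 366, 366, 345, 356, 335, 364, 358, 356, 353, 356, 339, 349]
t=3: [318, 315, 306, 306, 319, 314, 326, 305, 314, 313, 315, 313, 324, 321]
t=4: [347, 348, 353, 353, 347, 349, 344, 353, 348, 350, 349, 350, 345, 345]
t=5: [321, 320, 317, 317, 321, 320, 323, 316, 321, 319, 319, 319, 322, 323]
t=6: [345, 345, 347, 347, 345, 345, 344, 348, 345, 346, 346, 346, 344, 344]
t=7: [323, 323, 322, 322, 324, 323, 324, 321, 324, 323, 323, 323, 324, 324]
t=8: [343, 343, 344, 344, 343, 343, 343, 344, 343, 343, 344, 343, 343, 343]
t=9: [325, 325, 325, 325, 326, 325, 325, 325, 326, 325, 325, 325, 326, 326]
t=10: [341, 341, 342, 342, 341, 341, 341, 342, 341, 342, 342, 341, 341, 341]
t=11: [327, 327, 327, 327, 328, 327, 327, 327, 328, 327, 327, 327, 328, 328]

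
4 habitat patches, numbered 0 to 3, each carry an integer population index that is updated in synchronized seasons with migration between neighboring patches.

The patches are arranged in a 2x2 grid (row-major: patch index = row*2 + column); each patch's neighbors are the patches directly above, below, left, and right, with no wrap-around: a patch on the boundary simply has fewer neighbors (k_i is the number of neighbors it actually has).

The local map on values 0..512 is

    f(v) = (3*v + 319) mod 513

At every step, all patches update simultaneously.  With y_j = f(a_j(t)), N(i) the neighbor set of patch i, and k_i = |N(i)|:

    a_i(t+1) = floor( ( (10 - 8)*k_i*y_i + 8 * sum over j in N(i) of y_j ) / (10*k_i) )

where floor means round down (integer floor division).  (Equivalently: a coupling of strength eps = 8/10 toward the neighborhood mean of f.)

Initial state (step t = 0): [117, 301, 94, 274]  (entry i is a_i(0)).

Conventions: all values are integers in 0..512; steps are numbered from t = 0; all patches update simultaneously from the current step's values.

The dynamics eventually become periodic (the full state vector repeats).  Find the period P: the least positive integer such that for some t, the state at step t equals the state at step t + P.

Answer: 6
Key observation: The state at step 23, [55, 19, 19, 55], reappears at step 29 — and no state repeats earlier — so the cycle the system enters has period 6.

Derivation:
t=0: [117, 301, 94, 274]
t=1: [145, 148, 126, 136]
t=2: [221, 232, 218, 216]
t=3: [478, 469, 461, 475]
t=4: [182, 205, 200, 181]
t=5: [401, 364, 361, 400]
t=6: [403, 472, 470, 403]
t=7: [254, 440, 439, 254]
t=8: [89, 64, 63, 89]
t=9: [422, 160, 160, 422]
t=10: [238, 94, 94, 238]
t=11: [71, 23, 23, 71]
t=12: [314, 92, 92, 314]
t=13: [112, 204, 204, 112]
t=14: [362, 197, 197, 362]
t=15: [393, 382, 382, 393]
t=16: [445, 465, 465, 445]
t=17: [163, 127, 127, 163]
t=18: [208, 273, 273, 208]
t=19: [175, 366, 366, 175]
t=20: [379, 343, 343, 379]
t=21: [343, 408, 408, 343]
t=22: [67, 258, 258, 67]
t=23: [55, 19, 19, 55]
t=24: [397, 462, 462, 397]
t=25: [229, 420, 420, 229]
t=26: [130, 402, 402, 130]
t=27: [438, 256, 256, 438]
t=28: [67, 87, 87, 67]
t=29: [55, 19, 19, 55]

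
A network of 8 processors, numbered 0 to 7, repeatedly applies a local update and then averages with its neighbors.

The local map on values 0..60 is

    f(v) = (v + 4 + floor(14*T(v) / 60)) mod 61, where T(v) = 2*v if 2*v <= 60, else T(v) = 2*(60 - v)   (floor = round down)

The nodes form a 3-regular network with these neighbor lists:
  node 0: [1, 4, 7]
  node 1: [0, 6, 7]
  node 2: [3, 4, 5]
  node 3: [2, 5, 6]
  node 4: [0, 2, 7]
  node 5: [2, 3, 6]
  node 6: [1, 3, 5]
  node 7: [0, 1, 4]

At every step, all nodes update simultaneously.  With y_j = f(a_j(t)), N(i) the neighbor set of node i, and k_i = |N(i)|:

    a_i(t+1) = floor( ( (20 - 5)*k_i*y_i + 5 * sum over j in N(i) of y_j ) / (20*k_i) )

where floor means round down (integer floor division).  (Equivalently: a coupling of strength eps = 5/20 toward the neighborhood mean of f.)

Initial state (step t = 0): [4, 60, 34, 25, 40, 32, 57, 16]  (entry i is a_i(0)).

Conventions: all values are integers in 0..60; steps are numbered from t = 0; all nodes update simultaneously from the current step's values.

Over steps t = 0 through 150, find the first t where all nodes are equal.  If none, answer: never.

Simulating step by step:
t=0: [4, 60, 34, 25, 40, 32, 57, 16]  (not all equal)
t=1: [13, 5, 49, 38, 46, 44, 8, 25]  (not all equal)
t=2: [26, 14, 57, 49, 52, 51, 21, 37]  (not all equal)
t=3: [42, 28, 15, 51, 52, 52, 37, 48]  (not all equal)
t=4: [53, 47, 34, 55, 55, 55, 51, 55]  (not all equal)
t=5: [49, 52, 37, 9, 9, 9, 49, 9]  (not all equal)
t=6: [51, 55, 42, 23, 23, 23, 51, 23]  (not all equal)
t=7: [50, 12, 49, 40, 40, 40, 50, 35]  (not all equal)
t=8: [53, 29, 56, 53, 53, 53, 54, 48]  (not all equal)
t=9: [58, 49, 15, 55, 54, 55, 58, 56]  (not all equal)
t=10: [10, 43, 24, 2, 47, 2, 5, 9]  (not all equal)
t=11: [24, 44, 35, 9, 48, 9, 13, 23]  (not all equal)
t=12: [41, 49, 45, 20, 53, 20, 24, 40]  (not all equal)
t=13: [54, 55, 52, 35, 58, 35, 39, 54]  (not all equal)
t=14: [50, 14, 52, 50, 15, 50, 47, 50]  (not all equal)
t=15: [52, 32, 56, 58, 34, 58, 54, 52]  (not all equal)
t=16: [57, 51, 4, 5, 47, 5, 49, 57]  (not all equal)
t=17: [10, 49, 13, 14, 43, 14, 50, 10]  (not all equal)
t=18: [24, 51, 25, 26, 45, 26, 52, 24]  (not all equal)
t=19: [42, 55, 41, 43, 51, 43, 56, 42]  (not all equal)
t=20: [49, 9, 53, 49, 57, 49, 9, 49]  (not all equal)
t=21: [49, 23, 54, 54, 15, 54, 23, 49]  (not all equal)
t=22: [53, 40, 57, 58, 34, 58, 40, 53]  (not all equal)
t=23: [58, 54, 5, 5, 47, 5, 44, 58]  (not all equal)
t=24: [10, 49, 14, 14, 43, 14, 48, 10]  (not all equal)
t=25: [24, 51, 26, 26, 45, 26, 51, 24]  (not all equal)
t=26: [42, 55, 43, 43, 52, 43, 56, 42]  (not all equal)
t=27: [49, 9, 54, 49, 57, 49, 9, 49]  (not all equal)
t=28: [49, 23, 54, 54, 15, 54, 23, 49]  (not all equal)

Answer: never
Key observation: The state at step 21 reappears at step 28 — the system is in a cycle of period 7 from step 21 on.  No step 0..28 is synchronized, and the cycle repeats forever, so no step up to 150 (or ever) has all nodes equal.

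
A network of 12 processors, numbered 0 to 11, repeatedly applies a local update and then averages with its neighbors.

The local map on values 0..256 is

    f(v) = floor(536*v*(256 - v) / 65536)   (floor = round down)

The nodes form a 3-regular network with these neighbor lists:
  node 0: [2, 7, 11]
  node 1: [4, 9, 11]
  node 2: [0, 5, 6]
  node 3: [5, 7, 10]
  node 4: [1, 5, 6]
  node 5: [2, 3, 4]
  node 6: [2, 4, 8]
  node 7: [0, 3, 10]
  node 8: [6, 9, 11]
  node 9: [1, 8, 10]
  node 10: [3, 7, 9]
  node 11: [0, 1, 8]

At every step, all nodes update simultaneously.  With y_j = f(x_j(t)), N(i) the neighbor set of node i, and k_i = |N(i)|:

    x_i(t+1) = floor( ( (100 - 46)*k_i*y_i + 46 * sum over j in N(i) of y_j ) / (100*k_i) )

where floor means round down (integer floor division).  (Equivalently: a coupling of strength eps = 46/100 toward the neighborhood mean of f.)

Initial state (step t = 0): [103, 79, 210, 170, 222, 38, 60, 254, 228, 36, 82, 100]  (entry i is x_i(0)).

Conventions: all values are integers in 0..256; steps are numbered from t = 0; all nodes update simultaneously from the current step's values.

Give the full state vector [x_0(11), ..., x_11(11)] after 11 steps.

Answer: [133, 133, 133, 133, 133, 133, 133, 133, 133, 133, 133, 133]

Derivation:
t=0: [103, 79, 210, 170, 222, 38, 60, 254, 228, 36, 82, 100]
t=1: [101, 100, 87, 92, 75, 75, 81, 57, 72, 77, 91, 113]
t=2: [121, 123, 119, 116, 114, 114, 114, 106, 113, 115, 116, 126]
t=3: [132, 132, 132, 131, 132, 132, 132, 131, 132, 132, 131, 132]
t=4: [133, 133, 133, 133, 133, 133, 133, 133, 133, 133, 133, 133]
t=5: [133, 133, 133, 133, 133, 133, 133, 133, 133, 133, 133, 133]
t=6: [133, 133, 133, 133, 133, 133, 133, 133, 133, 133, 133, 133]
t=7: [133, 133, 133, 133, 133, 133, 133, 133, 133, 133, 133, 133]
t=8: [133, 133, 133, 133, 133, 133, 133, 133, 133, 133, 133, 133]
t=9: [133, 133, 133, 133, 133, 133, 133, 133, 133, 133, 133, 133]
t=10: [133, 133, 133, 133, 133, 133, 133, 133, 133, 133, 133, 133]
t=11: [133, 133, 133, 133, 133, 133, 133, 133, 133, 133, 133, 133]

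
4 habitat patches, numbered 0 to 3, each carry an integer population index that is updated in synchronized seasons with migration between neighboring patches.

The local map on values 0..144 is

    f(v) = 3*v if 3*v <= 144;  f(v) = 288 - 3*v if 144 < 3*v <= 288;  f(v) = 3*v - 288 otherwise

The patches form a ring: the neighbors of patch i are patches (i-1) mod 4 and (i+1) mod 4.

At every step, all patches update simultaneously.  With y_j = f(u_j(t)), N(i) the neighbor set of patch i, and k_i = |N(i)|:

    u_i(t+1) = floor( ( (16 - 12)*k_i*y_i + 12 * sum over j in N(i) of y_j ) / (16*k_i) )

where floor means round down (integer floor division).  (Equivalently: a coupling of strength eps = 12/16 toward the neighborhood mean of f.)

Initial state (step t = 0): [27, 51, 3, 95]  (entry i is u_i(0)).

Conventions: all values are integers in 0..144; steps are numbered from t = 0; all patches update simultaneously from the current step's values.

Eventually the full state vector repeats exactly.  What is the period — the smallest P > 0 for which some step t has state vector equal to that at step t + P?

Simulating step by step:
t=0: [27, 51, 3, 95]
t=1: [72, 67, 54, 34]
t=2: [88, 96, 102, 99]
t=3: [9, 15, 7, 18]
t=4: [43, 29, 42, 31]
t=5: [99, 117, 99, 118]
t=6: [50, 22, 50, 23]
t=7: [85, 120, 85, 120]
t=8: [62, 42, 62, 42]
t=9: [120, 108, 120, 108]
t=10: [45, 63, 45, 63]
t=11: [108, 126, 108, 126]
t=12: [76, 49, 76, 49]
t=13: [120, 80, 120, 80]
t=14: [54, 66, 54, 66]
t=15: [99, 117, 99, 117]
t=16: [49, 22, 49, 22]
t=17: [84, 122, 84, 122]
t=18: [67, 46, 67, 46]
t=19: [125, 99, 125, 99]
t=20: [28, 67, 28, 67]
t=21: [86, 84, 86, 84]
t=22: [34, 31, 34, 31]
t=23: [95, 99, 95, 99]
t=24: [7, 4, 7, 4]
t=25: [14, 18, 14, 18]
t=26: [51, 45, 51, 45]
t=27: [135, 135, 135, 135]
t=28: [117, 117, 117, 117]
t=29: [63, 63, 63, 63]
t=30: [99, 99, 99, 99]
t=31: [9, 9, 9, 9]
t=32: [27, 27, 27, 27]
t=33: [81, 81, 81, 81]
t=34: [45, 45, 45, 45]
t=35: [135, 135, 135, 135]

Answer: 8
Key observation: The state at step 27, [135, 135, 135, 135], reappears at step 35 — and no state repeats earlier — so the cycle the system enters has period 8.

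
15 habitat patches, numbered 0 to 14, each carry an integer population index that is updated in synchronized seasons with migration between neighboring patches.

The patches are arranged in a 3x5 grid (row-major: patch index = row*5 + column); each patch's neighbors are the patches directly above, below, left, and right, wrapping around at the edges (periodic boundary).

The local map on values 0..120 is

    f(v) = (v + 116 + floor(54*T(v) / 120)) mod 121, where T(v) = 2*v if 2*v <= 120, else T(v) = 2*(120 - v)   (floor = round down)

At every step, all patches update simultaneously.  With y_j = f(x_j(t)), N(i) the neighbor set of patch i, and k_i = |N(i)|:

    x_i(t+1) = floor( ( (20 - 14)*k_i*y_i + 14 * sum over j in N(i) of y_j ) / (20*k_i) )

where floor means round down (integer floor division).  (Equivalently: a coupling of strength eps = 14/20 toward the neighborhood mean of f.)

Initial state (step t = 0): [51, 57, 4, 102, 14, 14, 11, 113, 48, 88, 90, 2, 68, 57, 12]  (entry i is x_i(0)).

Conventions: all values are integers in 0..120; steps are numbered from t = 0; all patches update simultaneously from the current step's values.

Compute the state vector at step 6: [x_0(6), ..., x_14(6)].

Simulating step by step:
t=0: [51, 57, 4, 102, 14, 14, 11, 113, 48, 88, 90, 2, 68, 57, 12]
t=1: [72, 70, 77, 71, 64, 63, 66, 71, 102, 58, 77, 95, 91, 87, 65]
t=2: [109, 110, 110, 110, 108, 108, 109, 110, 110, 108, 110, 110, 111, 111, 108]
t=3: [113, 113, 114, 113, 113, 113, 113, 113, 113, 113, 113, 113, 114, 113, 113]
t=4: [114, 114, 114, 114, 114, 114, 114, 114, 114, 114, 114, 114, 114, 114, 114]
t=5: [114, 114, 114, 114, 114, 114, 114, 114, 114, 114, 114, 114, 114, 114, 114]
t=6: [114, 114, 114, 114, 114, 114, 114, 114, 114, 114, 114, 114, 114, 114, 114]

Answer: [114, 114, 114, 114, 114, 114, 114, 114, 114, 114, 114, 114, 114, 114, 114]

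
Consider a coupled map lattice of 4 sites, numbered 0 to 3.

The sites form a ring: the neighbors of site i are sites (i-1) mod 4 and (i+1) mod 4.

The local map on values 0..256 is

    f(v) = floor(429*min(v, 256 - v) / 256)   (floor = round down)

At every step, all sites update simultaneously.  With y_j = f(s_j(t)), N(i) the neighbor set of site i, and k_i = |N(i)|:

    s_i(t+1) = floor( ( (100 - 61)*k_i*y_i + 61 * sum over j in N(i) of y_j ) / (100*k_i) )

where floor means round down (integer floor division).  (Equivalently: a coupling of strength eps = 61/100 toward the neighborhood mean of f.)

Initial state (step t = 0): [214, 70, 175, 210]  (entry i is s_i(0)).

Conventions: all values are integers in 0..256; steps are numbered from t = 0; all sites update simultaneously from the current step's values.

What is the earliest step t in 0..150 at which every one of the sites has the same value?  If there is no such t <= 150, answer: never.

Simulating step by step:
t=0: [214, 70, 175, 210]  (not all equal)
t=1: [86, 108, 111, 92]  (not all equal)
t=2: [158, 170, 174, 160]  (not all equal)
t=3: [156, 147, 146, 154]  (not all equal)
t=4: [172, 178, 179, 173]  (not all equal)
t=5: [136, 132, 132, 136]  (not all equal)
t=6: [202, 205, 205, 202]  (not all equal)
t=7: [88, 86, 86, 88]  (not all equal)
t=8: [146, 144, 144, 146]  (not all equal)
t=9: [184, 186, 186, 184]  (not all equal)
t=10: [119, 117, 117, 119]  (not all equal)
t=11: [198, 196, 196, 198]  (not all equal)
t=12: [97, 99, 99, 97]  (not all equal)
t=13: [162, 164, 164, 162]  (not all equal)
t=14: [156, 154, 154, 156]  (not all equal)
t=15: [167, 169, 169, 167]  (not all equal)
t=16: [147, 146, 146, 147]  (not all equal)
t=17: [182, 183, 183, 182]  (not all equal)
t=18: [123, 122, 122, 123]  (not all equal)
t=19: [205, 204, 204, 205]  (not all equal)
t=20: [85, 86, 86, 85]  (not all equal)
t=21: [142, 143, 143, 142]  (not all equal)
t=22: [190, 189, 189, 190]  (not all equal)
t=23: [110, 111, 111, 110]  (not all equal)
t=24: [184, 185, 185, 184]  (not all equal)
t=25: [119, 118, 118, 119]  (not all equal)
t=26: [198, 197, 197, 198]  (not all equal)
t=27: [97, 97, 97, 97]  (all equal)

Answer: 27
Key observation: Synchronization is absorbing here: once all sites are equal they stay equal, and step 27 is the first all-equal step.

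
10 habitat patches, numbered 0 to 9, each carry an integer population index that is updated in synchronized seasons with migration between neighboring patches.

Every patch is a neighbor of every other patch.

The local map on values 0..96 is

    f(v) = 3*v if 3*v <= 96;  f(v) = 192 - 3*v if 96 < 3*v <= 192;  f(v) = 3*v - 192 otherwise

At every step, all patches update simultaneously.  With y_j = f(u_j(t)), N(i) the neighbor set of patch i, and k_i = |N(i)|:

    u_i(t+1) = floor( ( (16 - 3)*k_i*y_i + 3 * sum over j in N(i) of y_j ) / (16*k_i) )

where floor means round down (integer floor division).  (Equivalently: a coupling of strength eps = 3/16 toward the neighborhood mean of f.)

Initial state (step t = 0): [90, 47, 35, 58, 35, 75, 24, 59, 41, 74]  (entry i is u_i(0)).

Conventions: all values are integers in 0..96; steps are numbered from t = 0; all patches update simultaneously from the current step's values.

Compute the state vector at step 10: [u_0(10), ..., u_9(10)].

Simulating step by step:
t=0: [90, 47, 35, 58, 35, 75, 24, 59, 41, 74]
t=1: [73, 51, 80, 25, 80, 37, 68, 23, 65, 35]
t=2: [31, 41, 48, 69, 48, 74, 19, 64, 12, 79]
t=3: [82, 63, 47, 21, 47, 32, 54, 9, 37, 44]
t=4: [53, 13, 51, 60, 51, 86, 34, 32, 74, 58]
t=5: [35, 40, 40, 19, 40, 61, 80, 85, 33, 23]
t=6: [82, 70, 70, 58, 70, 20, 51, 63, 87, 68]
t=7: [49, 20, 20, 20, 20, 53, 37, 8, 61, 15]
t=8: [45, 57, 57, 57, 57, 36, 74, 28, 17, 45]
t=9: [54, 25, 25, 25, 25, 75, 33, 75, 49, 54]
t=10: [35, 71, 71, 71, 71, 37, 85, 37, 47, 35]

Answer: [35, 71, 71, 71, 71, 37, 85, 37, 47, 35]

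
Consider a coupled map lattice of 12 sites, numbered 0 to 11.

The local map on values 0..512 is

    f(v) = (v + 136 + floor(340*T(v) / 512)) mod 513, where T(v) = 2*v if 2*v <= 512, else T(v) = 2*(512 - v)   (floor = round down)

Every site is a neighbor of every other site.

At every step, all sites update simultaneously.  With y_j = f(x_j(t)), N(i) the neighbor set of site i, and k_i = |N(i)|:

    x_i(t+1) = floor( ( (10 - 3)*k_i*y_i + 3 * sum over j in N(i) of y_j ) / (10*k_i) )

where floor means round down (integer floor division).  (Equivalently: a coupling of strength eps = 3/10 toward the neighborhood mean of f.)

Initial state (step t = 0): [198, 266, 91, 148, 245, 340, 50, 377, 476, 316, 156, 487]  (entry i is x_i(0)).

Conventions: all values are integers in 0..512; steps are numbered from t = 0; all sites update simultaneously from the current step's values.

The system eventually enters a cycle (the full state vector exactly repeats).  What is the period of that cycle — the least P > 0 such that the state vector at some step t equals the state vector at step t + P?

Answer: 14
Key observation: The state at step 33, [189, 189, 189, 189, 189, 189, 189, 189, 189, 189, 189, 189], reappears at step 47 — and no state repeats earlier — so the cycle the system enters has period 14.

Derivation:
t=0: [198, 266, 91, 148, 245, 340, 50, 377, 476, 316, 156, 487]
t=1: [135, 224, 313, 402, 209, 208, 249, 200, 178, 213, 415, 176]
t=2: [352, 146, 184, 164, 123, 121, 185, 108, 74, 129, 161, 71]
t=3: [222, 416, 131, 99, 380, 377, 132, 357, 304, 390, 439, 299]
t=4: [170, 189, 373, 323, 197, 197, 375, 201, 213, 195, 183, 214]
t=5: [46, 76, 155, 166, 88, 88, 154, 94, 113, 85, 67, 115]
t=6: [272, 319, 443, 115, 338, 338, 441, 347, 377, 333, 305, 380]
t=7: [210, 200, 172, 338, 196, 196, 173, 194, 187, 196, 202, 186]
t=8: [100, 85, 41, 155, 79, 79, 42, 75, 65, 79, 88, 63]
t=9: [352, 328, 260, 438, 319, 319, 261, 313, 297, 319, 333, 294]
t=10: [190, 195, 210, 171, 197, 197, 210, 199, 202, 197, 194, 203]
t=11: [70, 77, 101, 40, 81, 81, 101, 84, 89, 81, 76, 90]
t=12: [306, 317, 355, 260, 323, 323, 355, 328, 336, 323, 315, 338]
t=13: [200, 197, 189, 210, 196, 196, 189, 195, 193, 196, 198, 193]
t=14: [85, 80, 68, 100, 78, 78, 68, 76, 74, 78, 81, 74]
t=15: [328, 320, 301, 351, 317, 317, 301, 313, 311, 317, 321, 311]
t=16: [196, 198, 202, 190, 198, 198, 202, 199, 199, 198, 197, 199]
t=17: [80, 83, 89, 71, 83, 83, 89, 85, 85, 83, 81, 85]
t=18: [324, 329, 338, 310, 329, 329, 338, 331, 331, 329, 325, 331]
t=19: [195, 194, 192, 199, 194, 194, 192, 194, 194, 194, 195, 194]
t=20: [75, 74, 71, 82, 74, 74, 71, 74, 74, 74, 75, 74]
t=21: [309, 308, 303, 320, 308, 308, 303, 308, 308, 308, 309, 308]
t=22: [201, 201, 202, 199, 201, 201, 202, 201, 201, 201, 201, 201]
t=23: [90, 90, 92, 87, 90, 90, 92, 90, 90, 90, 90, 90]
t=24: [345, 345, 348, 340, 345, 345, 348, 345, 345, 345, 345, 345]
t=25: [189, 189, 188, 190, 189, 189, 188, 189, 189, 189, 189, 189]
t=26: [62, 62, 60, 64, 62, 62, 60, 62, 62, 62, 62, 62]
t=27: [279, 279, 276, 283, 279, 279, 276, 279, 279, 279, 279, 279]
t=28: [211, 211, 211, 210, 211, 211, 211, 211, 211, 211, 211, 211]
t=29: [113, 113, 113, 111, 113, 113, 113, 113, 113, 113, 113, 113]
t=30: [398, 398, 398, 395, 398, 398, 398, 398, 398, 398, 398, 398]
t=31: [172, 172, 172, 172, 172, 172, 172, 172, 172, 172, 172, 172]
t=32: [23, 23, 23, 23, 23, 23, 23, 23, 23, 23, 23, 23]
t=33: [189, 189, 189, 189, 189, 189, 189, 189, 189, 189, 189, 189]
t=34: [63, 63, 63, 63, 63, 63, 63, 63, 63, 63, 63, 63]
t=35: [282, 282, 282, 282, 282, 282, 282, 282, 282, 282, 282, 282]
t=36: [210, 210, 210, 210, 210, 210, 210, 210, 210, 210, 210, 210]
t=37: [111, 111, 111, 111, 111, 111, 111, 111, 111, 111, 111, 111]
t=38: [394, 394, 394, 394, 394, 394, 394, 394, 394, 394, 394, 394]
t=39: [173, 173, 173, 173, 173, 173, 173, 173, 173, 173, 173, 173]
t=40: [25, 25, 25, 25, 25, 25, 25, 25, 25, 25, 25, 25]
t=41: [194, 194, 194, 194, 194, 194, 194, 194, 194, 194, 194, 194]
t=42: [74, 74, 74, 74, 74, 74, 74, 74, 74, 74, 74, 74]
t=43: [308, 308, 308, 308, 308, 308, 308, 308, 308, 308, 308, 308]
t=44: [201, 201, 201, 201, 201, 201, 201, 201, 201, 201, 201, 201]
t=45: [90, 90, 90, 90, 90, 90, 90, 90, 90, 90, 90, 90]
t=46: [345, 345, 345, 345, 345, 345, 345, 345, 345, 345, 345, 345]
t=47: [189, 189, 189, 189, 189, 189, 189, 189, 189, 189, 189, 189]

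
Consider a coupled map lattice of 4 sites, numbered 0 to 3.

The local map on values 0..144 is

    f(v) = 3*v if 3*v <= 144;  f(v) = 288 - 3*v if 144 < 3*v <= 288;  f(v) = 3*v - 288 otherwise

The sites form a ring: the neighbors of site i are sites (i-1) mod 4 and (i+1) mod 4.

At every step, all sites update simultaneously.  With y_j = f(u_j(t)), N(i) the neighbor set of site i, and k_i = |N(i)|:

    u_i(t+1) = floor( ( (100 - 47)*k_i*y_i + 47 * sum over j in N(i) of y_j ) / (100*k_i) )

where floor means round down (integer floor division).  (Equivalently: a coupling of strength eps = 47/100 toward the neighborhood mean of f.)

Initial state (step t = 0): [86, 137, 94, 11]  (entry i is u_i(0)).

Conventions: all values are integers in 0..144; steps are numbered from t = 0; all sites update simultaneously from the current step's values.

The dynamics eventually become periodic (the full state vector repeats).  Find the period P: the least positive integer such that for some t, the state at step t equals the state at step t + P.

Simulating step by step:
t=0: [86, 137, 94, 11]
t=1: [52, 73, 39, 25]
t=2: [103, 95, 95, 98]
t=3: [13, 7, 3, 8]
t=4: [31, 22, 15, 24]
t=5: [81, 67, 56, 70]
t=6: [62, 84, 102, 80]
t=7: [73, 47, 29, 53]
t=8: [100, 111, 109, 105]
t=9: [23, 35, 37, 26]
t=10: [79, 97, 101, 83]
t=11: [36, 17, 17, 36]
t=12: [94, 64, 64, 94]
t=13: [27, 74, 74, 27]
t=14: [77, 69, 69, 77]
t=15: [62, 75, 75, 62]
t=16: [92, 72, 72, 92]
t=17: [26, 57, 57, 26]
t=18: [87, 107, 107, 87]
t=19: [28, 31, 31, 28]
t=20: [86, 90, 90, 86]
t=21: [27, 20, 20, 27]
t=22: [76, 64, 64, 76]
t=23: [68, 87, 87, 68]
t=24: [70, 40, 40, 70]
t=25: [87, 110, 110, 87]
t=26: [30, 38, 38, 30]
t=27: [95, 108, 108, 95]
t=28: [10, 28, 28, 10]
t=29: [42, 71, 71, 42]
t=30: [114, 86, 86, 114]
t=31: [48, 35, 35, 48]
t=32: [134, 114, 114, 134]
t=33: [99, 68, 68, 99]
t=34: [26, 66, 66, 26]
t=35: [80, 87, 87, 80]
t=36: [43, 31, 31, 43]
t=37: [120, 101, 101, 120]
t=38: [58, 28, 28, 58]
t=39: [106, 91, 91, 106]
t=40: [26, 18, 18, 26]
t=41: [72, 59, 59, 72]
t=42: [81, 101, 101, 81]
t=43: [37, 22, 22, 37]
t=44: [100, 76, 76, 100]
t=45: [23, 48, 48, 23]
t=46: [86, 126, 126, 86]
t=47: [44, 75, 75, 44]
t=48: [115, 79, 79, 115]
t=49: [55, 52, 52, 55]
t=50: [125, 129, 129, 125]
t=51: [89, 96, 96, 89]
t=52: [16, 4, 4, 16]
t=53: [39, 20, 20, 39]
t=54: [103, 73, 73, 103]
t=55: [32, 57, 57, 32]
t=56: [100, 112, 112, 100]
t=57: [20, 39, 39, 20]
t=58: [73, 103, 103, 73]
t=59: [57, 32, 32, 57]
t=60: [112, 100, 100, 112]
t=61: [39, 20, 20, 39]

Answer: 8
Key observation: The state at step 53, [39, 20, 20, 39], reappears at step 61 — and no state repeats earlier — so the cycle the system enters has period 8.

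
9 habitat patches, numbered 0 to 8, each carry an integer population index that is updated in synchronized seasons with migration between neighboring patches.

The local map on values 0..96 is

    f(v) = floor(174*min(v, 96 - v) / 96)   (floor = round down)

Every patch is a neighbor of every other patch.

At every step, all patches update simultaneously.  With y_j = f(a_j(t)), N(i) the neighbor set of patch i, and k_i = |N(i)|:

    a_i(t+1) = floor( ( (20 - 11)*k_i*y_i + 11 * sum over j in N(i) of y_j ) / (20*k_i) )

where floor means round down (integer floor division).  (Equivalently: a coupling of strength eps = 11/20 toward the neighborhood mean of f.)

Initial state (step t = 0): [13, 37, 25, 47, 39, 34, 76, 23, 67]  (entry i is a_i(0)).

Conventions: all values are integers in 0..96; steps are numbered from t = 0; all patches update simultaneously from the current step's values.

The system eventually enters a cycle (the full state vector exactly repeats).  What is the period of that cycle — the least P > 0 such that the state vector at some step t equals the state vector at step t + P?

Simulating step by step:
t=0: [13, 37, 25, 47, 39, 34, 76, 23, 67]
t=1: [41, 58, 50, 65, 59, 56, 46, 48, 52]
t=2: [74, 71, 77, 67, 71, 73, 77, 79, 76]
t=3: [39, 41, 37, 44, 41, 40, 37, 35, 38]
t=4: [70, 71, 69, 73, 71, 71, 69, 67, 69]
t=5: [46, 45, 47, 44, 45, 45, 47, 48, 47]
t=6: [83, 82, 83, 81, 82, 82, 83, 84, 83]
t=7: [23, 24, 23, 25, 24, 24, 23, 22, 23]
t=8: [41, 42, 41, 43, 42, 42, 41, 40, 41]
t=9: [74, 75, 74, 75, 75, 75, 74, 73, 74]
t=10: [38, 38, 38, 38, 38, 38, 38, 39, 38]
t=11: [68, 68, 68, 68, 68, 68, 68, 68, 68]
t=12: [50, 50, 50, 50, 50, 50, 50, 50, 50]
t=13: [83, 83, 83, 83, 83, 83, 83, 83, 83]
t=14: [23, 23, 23, 23, 23, 23, 23, 23, 23]
t=15: [41, 41, 41, 41, 41, 41, 41, 41, 41]
t=16: [74, 74, 74, 74, 74, 74, 74, 74, 74]
t=17: [39, 39, 39, 39, 39, 39, 39, 39, 39]
t=18: [70, 70, 70, 70, 70, 70, 70, 70, 70]
t=19: [47, 47, 47, 47, 47, 47, 47, 47, 47]
t=20: [85, 85, 85, 85, 85, 85, 85, 85, 85]
t=21: [19, 19, 19, 19, 19, 19, 19, 19, 19]
t=22: [34, 34, 34, 34, 34, 34, 34, 34, 34]
t=23: [61, 61, 61, 61, 61, 61, 61, 61, 61]
t=24: [63, 63, 63, 63, 63, 63, 63, 63, 63]
t=25: [59, 59, 59, 59, 59, 59, 59, 59, 59]
t=26: [67, 67, 67, 67, 67, 67, 67, 67, 67]
t=27: [52, 52, 52, 52, 52, 52, 52, 52, 52]
t=28: [79, 79, 79, 79, 79, 79, 79, 79, 79]
t=29: [30, 30, 30, 30, 30, 30, 30, 30, 30]
t=30: [54, 54, 54, 54, 54, 54, 54, 54, 54]
t=31: [76, 76, 76, 76, 76, 76, 76, 76, 76]
t=32: [36, 36, 36, 36, 36, 36, 36, 36, 36]
t=33: [65, 65, 65, 65, 65, 65, 65, 65, 65]
t=34: [56, 56, 56, 56, 56, 56, 56, 56, 56]
t=35: [72, 72, 72, 72, 72, 72, 72, 72, 72]
t=36: [43, 43, 43, 43, 43, 43, 43, 43, 43]
t=37: [77, 77, 77, 77, 77, 77, 77, 77, 77]
t=38: [34, 34, 34, 34, 34, 34, 34, 34, 34]

Answer: 16
Key observation: The state at step 22, [34, 34, 34, 34, 34, 34, 34, 34, 34], reappears at step 38 — and no state repeats earlier — so the cycle the system enters has period 16.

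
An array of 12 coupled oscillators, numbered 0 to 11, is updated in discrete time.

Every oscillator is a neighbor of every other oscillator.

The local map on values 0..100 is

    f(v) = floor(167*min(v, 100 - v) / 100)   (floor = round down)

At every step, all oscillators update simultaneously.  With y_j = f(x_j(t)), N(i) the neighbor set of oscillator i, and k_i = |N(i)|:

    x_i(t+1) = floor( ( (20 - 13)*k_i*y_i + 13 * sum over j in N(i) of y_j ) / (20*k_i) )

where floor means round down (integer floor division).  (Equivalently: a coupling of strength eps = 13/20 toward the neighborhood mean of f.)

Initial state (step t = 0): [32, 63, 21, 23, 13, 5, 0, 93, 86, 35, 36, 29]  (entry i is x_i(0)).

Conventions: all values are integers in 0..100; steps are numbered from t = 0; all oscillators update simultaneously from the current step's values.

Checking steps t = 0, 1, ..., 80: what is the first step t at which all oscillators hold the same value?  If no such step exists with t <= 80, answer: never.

Answer: 7
Key observation: Synchronization is absorbing here: once all oscillators are equal they stay equal, and step 7 is the first all-equal step.

Derivation:
t=0: [32, 63, 21, 23, 13, 5, 0, 93, 86, 35, 36, 29]  (not all equal)
t=1: [40, 42, 34, 35, 30, 26, 24, 27, 31, 41, 42, 38]  (not all equal)
t=2: [59, 60, 56, 57, 54, 52, 51, 53, 55, 59, 60, 58]  (not all equal)
t=3: [71, 70, 72, 72, 73, 74, 75, 74, 73, 71, 70, 71]  (not all equal)
t=4: [46, 47, 46, 46, 45, 45, 44, 45, 45, 46, 47, 46]  (not all equal)
t=5: [75, 76, 75, 75, 75, 75, 74, 75, 75, 75, 76, 75]  (not all equal)
t=6: [41, 40, 41, 41, 41, 41, 41, 41, 41, 41, 40, 41]  (not all equal)
t=7: [67, 67, 67, 67, 67, 67, 67, 67, 67, 67, 67, 67]  (all equal)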